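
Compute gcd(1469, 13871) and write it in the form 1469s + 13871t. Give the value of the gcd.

Apply Euclid's algorithm to 13871 and 1469:
13871 = 9×1469 + 650
1469 = 2×650 + 169
650 = 3×169 + 143
169 = 1×143 + 26
143 = 5×26 + 13
26 = 2×13 + 0
gcd(1469, 13871) = 13.
Back-substituting:
13 = 143 − 5·26
13 = −5·169 + 6·143
13 = 6·650 − 23·169
13 = −23·1469 + 52·650
13 = 52·13871 − 491·1469
So 13 = (52)·13871 + (-491)·1469.

13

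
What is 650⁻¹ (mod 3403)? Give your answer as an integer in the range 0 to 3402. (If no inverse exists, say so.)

3314

gcd(3403, 650) by repeated division:
3403 = 5·650 + 153
650 = 4·153 + 38
153 = 4·38 + 1
38 = 38·1 + 0
The gcd is 1. Working backward:
1 = 153 − 4·38
1 = −4·650 + 17·153
1 = 17·3403 − 89·650
Thus 650·(-89) ≡ 1 (mod 3403); reducing, -89 mod 3403 = 3314.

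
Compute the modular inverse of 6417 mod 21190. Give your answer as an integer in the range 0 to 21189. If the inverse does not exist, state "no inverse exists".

12043

Run Euclid on (21190, 6417):
21190 = 3*6417 + 1939
6417 = 3*1939 + 600
1939 = 3*600 + 139
600 = 4*139 + 44
139 = 3*44 + 7
44 = 6*7 + 2
7 = 3*2 + 1
2 = 2*1 + 0
The gcd is 1. Working backward:
1 = 7 − 3·2
1 = −3·44 + 19·7
1 = 19·139 − 60·44
1 = −60·600 + 259·139
1 = 259·1939 − 837·600
1 = −837·6417 + 2770·1939
1 = 2770·21190 − 9147·6417
So 6417·(-9147) ≡ 1 (mod 21190), and -9147 ≡ 12043 (mod 21190).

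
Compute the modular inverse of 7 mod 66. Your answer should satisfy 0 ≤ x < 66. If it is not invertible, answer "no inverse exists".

gcd(66, 7) by repeated division:
66 = 9·7 + 3
7 = 2·3 + 1
3 = 3·1 + 0
Since gcd(7, 66) = 1, back-substitute to write 1 as a combination:
1 = 7 − 2·3
1 = −2·66 + 19·7
So 7·19 ≡ 1 (mod 66).

19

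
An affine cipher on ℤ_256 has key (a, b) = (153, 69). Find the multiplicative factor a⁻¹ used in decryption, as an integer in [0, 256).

169

Apply the Euclidean algorithm to 256 and 153:
256 = 1*153 + 103
153 = 1*103 + 50
103 = 2*50 + 3
50 = 16*3 + 2
3 = 1*2 + 1
2 = 2*1 + 0
Since gcd(153, 256) = 1, back-substitute to write 1 as a combination:
1 = 3 − 2
1 = −50 + 17·3
1 = 17·103 − 35·50
1 = −35·153 + 52·103
1 = 52·256 − 87·153
So 153·(-87) ≡ 1 (mod 256), and -87 ≡ 169 (mod 256).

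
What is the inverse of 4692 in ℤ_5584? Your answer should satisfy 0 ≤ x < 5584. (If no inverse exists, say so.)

Compute gcd(4692, 5584):
5584 = 1*4692 + 892
4692 = 5*892 + 232
892 = 3*232 + 196
232 = 1*196 + 36
196 = 5*36 + 16
36 = 2*16 + 4
16 = 4*4 + 0
Since gcd = 4 > 1, 4692 is not a unit mod 5584.

no inverse exists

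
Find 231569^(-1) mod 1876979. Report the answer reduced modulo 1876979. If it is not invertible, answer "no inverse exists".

no inverse exists

Compute gcd(231569, 1876979):
1876979 = 8·231569 + 24427
231569 = 9·24427 + 11726
24427 = 2·11726 + 975
11726 = 12·975 + 26
975 = 37·26 + 13
26 = 2·13 + 0
gcd(231569, 1876979) = 13 ≠ 1, so 231569 has no multiplicative inverse modulo 1876979.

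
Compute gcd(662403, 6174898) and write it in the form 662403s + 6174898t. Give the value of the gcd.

Apply Euclid's algorithm to 6174898 and 662403:
6174898 = 9*662403 + 213271
662403 = 3*213271 + 22590
213271 = 9*22590 + 9961
22590 = 2*9961 + 2668
9961 = 3*2668 + 1957
2668 = 1*1957 + 711
1957 = 2*711 + 535
711 = 1*535 + 176
535 = 3*176 + 7
176 = 25*7 + 1
7 = 7*1 + 0
gcd(662403, 6174898) = 1.
Express as a combination:
1 = 176 − 25·7
1 = −25·535 + 76·176
1 = 76·711 − 101·535
1 = −101·1957 + 278·711
1 = 278·2668 − 379·1957
1 = −379·9961 + 1415·2668
1 = 1415·22590 − 3209·9961
1 = −3209·213271 + 30296·22590
1 = 30296·662403 − 94097·213271
1 = −94097·6174898 + 877169·662403
So 1 = (-94097)·6174898 + (877169)·662403.

1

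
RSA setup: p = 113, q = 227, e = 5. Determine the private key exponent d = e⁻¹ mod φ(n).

φ(n) = (p−1)(q−1) = 112·226 = 25312.
Need d with 5·d ≡ 1 (mod 25312). Apply the extended Euclidean algorithm:
25312 = 5062·5 + 2
5 = 2·2 + 1
2 = 2·1 + 0
Back-substitute:
1 = 5 − 2·2
1 = −2·25312 + 10125·5
So 5·10125 ≡ 1 (mod 25312), hence d = 10125.

10125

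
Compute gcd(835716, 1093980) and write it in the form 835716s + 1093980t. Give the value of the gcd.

Apply Euclid's algorithm to 1093980 and 835716:
1093980 = 1×835716 + 258264
835716 = 3×258264 + 60924
258264 = 4×60924 + 14568
60924 = 4×14568 + 2652
14568 = 5×2652 + 1308
2652 = 2×1308 + 36
1308 = 36×36 + 12
36 = 3×12 + 0
gcd(835716, 1093980) = 12.
Back-substituting:
12 = 1308 − 36·36
12 = −36·2652 + 73·1308
12 = 73·14568 − 401·2652
12 = −401·60924 + 1677·14568
12 = 1677·258264 − 7109·60924
12 = −7109·835716 + 23004·258264
12 = 23004·1093980 − 30113·835716
So 12 = (23004)·1093980 + (-30113)·835716.

12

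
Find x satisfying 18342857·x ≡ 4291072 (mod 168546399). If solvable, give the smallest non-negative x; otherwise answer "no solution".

First find gcd(18342857, 168546399):
168546399 = 9*18342857 + 3460686
18342857 = 5*3460686 + 1039427
3460686 = 3*1039427 + 342405
1039427 = 3*342405 + 12212
342405 = 28*12212 + 469
12212 = 26*469 + 18
469 = 26*18 + 1
18 = 18*1 + 0
gcd = 1, so a unique solution mod 168546399 exists.
Back-substitute for the Bézout coefficients:
1 = 469 − 26·18
1 = −26·12212 + 677·469
1 = 677·342405 − 18982·12212
1 = −18982·1039427 + 57623·342405
1 = 57623·3460686 − 191851·1039427
1 = −191851·18342857 + 1016878·3460686
1 = 1016878·168546399 − 9343753·18342857
So 18342857·(-9343753) ≡ 1 (mod 168546399), giving 18342857⁻¹ ≡ 159202646.
x ≡ 18342857⁻¹·4291072 ≡ 159202646·4291072 ≡ 111799298 (mod 168546399).

111799298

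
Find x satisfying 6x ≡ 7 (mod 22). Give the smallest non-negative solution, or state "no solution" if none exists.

no solution

gcd(6, 22):
22 = 3*6 + 4
6 = 1*4 + 2
4 = 2*2 + 0
gcd = 2, but 2 ∤ 7, so the congruence has no solution.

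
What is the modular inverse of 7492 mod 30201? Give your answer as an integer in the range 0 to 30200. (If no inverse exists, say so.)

Run Euclid on (30201, 7492):
30201 = 4×7492 + 233
7492 = 32×233 + 36
233 = 6×36 + 17
36 = 2×17 + 2
17 = 8×2 + 1
2 = 2×1 + 0
gcd = 1, so the inverse exists. Back-substitute:
1 = 17 − 8·2
1 = −8·36 + 17·17
1 = 17·233 − 110·36
1 = −110·7492 + 3537·233
1 = 3537·30201 − 14258·7492
Hence 7492⁻¹ ≡ -14258 ≡ 15943 (mod 30201).

15943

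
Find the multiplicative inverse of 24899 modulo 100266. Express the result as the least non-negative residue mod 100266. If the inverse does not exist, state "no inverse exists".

Extended Euclidean algorithm:
100266 = 4·24899 + 670
24899 = 37·670 + 109
670 = 6·109 + 16
109 = 6·16 + 13
16 = 1·13 + 3
13 = 4·3 + 1
3 = 3·1 + 0
The gcd is 1. Working backward:
1 = 13 − 4·3
1 = −4·16 + 5·13
1 = 5·109 − 34·16
1 = −34·670 + 209·109
1 = 209·24899 − 7767·670
1 = −7767·100266 + 31277·24899
So 24899·31277 ≡ 1 (mod 100266).

31277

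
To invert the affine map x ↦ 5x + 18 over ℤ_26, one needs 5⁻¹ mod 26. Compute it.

21

Apply the Euclidean algorithm to 26 and 5:
26 = 5·5 + 1
5 = 5·1 + 0
The gcd is 1. Working backward:
1 = 26 − 5·5
So 5·(-5) ≡ 1 (mod 26), and -5 ≡ 21 (mod 26).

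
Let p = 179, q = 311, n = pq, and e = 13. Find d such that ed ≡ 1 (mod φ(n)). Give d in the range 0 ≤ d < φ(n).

φ(n) = (p−1)(q−1) = 178·310 = 55180.
Need d with 13·d ≡ 1 (mod 55180). Apply the extended Euclidean algorithm:
55180 = 4244*13 + 8
13 = 1*8 + 5
8 = 1*5 + 3
5 = 1*3 + 2
3 = 1*2 + 1
2 = 2*1 + 0
Back-substitute:
1 = 3 − 2
1 = −5 + 2·3
1 = 2·8 − 3·5
1 = −3·13 + 5·8
1 = 5·55180 − 21223·13
So 13·(-21223) ≡ 1 (mod 55180), hence d ≡ -21223 ≡ 33957 (mod 55180).

33957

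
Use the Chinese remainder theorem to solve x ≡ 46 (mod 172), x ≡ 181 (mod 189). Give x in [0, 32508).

Write x = 46 + 172·k. Then 172·k ≡ 181 − 46 ≡ 135 (mod 189).
Need 172⁻¹ mod 189. Extended Euclid on (189, 172):
189 = 1*172 + 17
172 = 10*17 + 2
17 = 8*2 + 1
2 = 2*1 + 0
Back-substitute:
1 = 17 − 8·2
1 = −8·172 + 81·17
1 = 81·189 − 89·172
172⁻¹ ≡ 100 (mod 189), so k ≡ 100·135 ≡ 81 (mod 189).
x = 46 + 172·81 = 13978.

13978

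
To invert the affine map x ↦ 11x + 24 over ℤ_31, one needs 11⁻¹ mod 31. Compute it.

Run Euclid on (31, 11):
31 = 2×11 + 9
11 = 1×9 + 2
9 = 4×2 + 1
2 = 2×1 + 0
Since gcd(11, 31) = 1, back-substitute to write 1 as a combination:
1 = 9 − 4·2
1 = −4·11 + 5·9
1 = 5·31 − 14·11
So 11·(-14) ≡ 1 (mod 31), and -14 ≡ 17 (mod 31).

17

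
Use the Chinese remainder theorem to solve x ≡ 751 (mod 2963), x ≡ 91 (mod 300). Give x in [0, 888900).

534091

Write x = 751 + 2963·k. Then 2963·k ≡ 91 − 751 ≡ 240 (mod 300).
Need 2963⁻¹ mod 300. Extended Euclid on (300, 263):
300 = 1·263 + 37
263 = 7·37 + 4
37 = 9·4 + 1
4 = 4·1 + 0
Back-substitute:
1 = 37 − 9·4
1 = −9·263 + 64·37
1 = 64·300 − 73·263
2963⁻¹ ≡ 227 (mod 300), so k ≡ 227·240 ≡ 180 (mod 300).
x = 751 + 2963·180 = 534091.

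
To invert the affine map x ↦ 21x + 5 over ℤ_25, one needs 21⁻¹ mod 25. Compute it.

gcd(25, 21) by repeated division:
25 = 1·21 + 4
21 = 5·4 + 1
4 = 4·1 + 0
gcd = 1, so the inverse exists. Back-substitute:
1 = 21 − 5·4
1 = −5·25 + 6·21
So 21·6 ≡ 1 (mod 25).

6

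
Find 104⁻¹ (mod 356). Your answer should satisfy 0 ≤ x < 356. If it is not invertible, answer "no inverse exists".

no inverse exists

Compute gcd(104, 356):
356 = 3·104 + 44
104 = 2·44 + 16
44 = 2·16 + 12
16 = 1·12 + 4
12 = 3·4 + 0
The gcd is 4, not 1, hence no inverse exists.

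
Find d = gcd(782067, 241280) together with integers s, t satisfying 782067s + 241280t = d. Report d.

13

Apply Euclid's algorithm to 782067 and 241280:
782067 = 3*241280 + 58227
241280 = 4*58227 + 8372
58227 = 6*8372 + 7995
8372 = 1*7995 + 377
7995 = 21*377 + 78
377 = 4*78 + 65
78 = 1*65 + 13
65 = 5*13 + 0
gcd(782067, 241280) = 13.
Express as a combination:
13 = 78 − 65
13 = −377 + 5·78
13 = 5·7995 − 106·377
13 = −106·8372 + 111·7995
13 = 111·58227 − 772·8372
13 = −772·241280 + 3199·58227
13 = 3199·782067 − 10369·241280
So 13 = (3199)·782067 + (-10369)·241280.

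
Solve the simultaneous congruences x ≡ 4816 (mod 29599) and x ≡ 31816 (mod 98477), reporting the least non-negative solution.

108159562

Write x = 4816 + 29599·k. Then 29599·k ≡ 31816 − 4816 ≡ 27000 (mod 98477).
Need 29599⁻¹ mod 98477. Extended Euclid on (98477, 29599):
98477 = 3·29599 + 9680
29599 = 3·9680 + 559
9680 = 17·559 + 177
559 = 3·177 + 28
177 = 6·28 + 9
28 = 3·9 + 1
9 = 9·1 + 0
Back-substitute:
1 = 28 − 3·9
1 = −3·177 + 19·28
1 = 19·559 − 60·177
1 = −60·9680 + 1039·559
1 = 1039·29599 − 3177·9680
1 = −3177·98477 + 10570·29599
29599⁻¹ ≡ 10570 (mod 98477), so k ≡ 10570·27000 ≡ 3654 (mod 98477).
x = 4816 + 29599·3654 = 108159562.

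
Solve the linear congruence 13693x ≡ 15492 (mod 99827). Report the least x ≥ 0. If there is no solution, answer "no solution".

First find gcd(13693, 99827):
99827 = 7*13693 + 3976
13693 = 3*3976 + 1765
3976 = 2*1765 + 446
1765 = 3*446 + 427
446 = 1*427 + 19
427 = 22*19 + 9
19 = 2*9 + 1
9 = 9*1 + 0
gcd = 1, so a unique solution mod 99827 exists.
Back-substitute for the Bézout coefficients:
1 = 19 − 2·9
1 = −2·427 + 45·19
1 = 45·446 − 47·427
1 = −47·1765 + 186·446
1 = 186·3976 − 419·1765
1 = −419·13693 + 1443·3976
1 = 1443·99827 − 10520·13693
So 13693·(-10520) ≡ 1 (mod 99827), giving 13693⁻¹ ≡ 89307.
x ≡ 13693⁻¹·15492 ≡ 89307·15492 ≡ 41651 (mod 99827).

41651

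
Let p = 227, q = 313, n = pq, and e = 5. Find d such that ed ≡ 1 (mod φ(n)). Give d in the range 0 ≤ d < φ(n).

28205

φ(n) = (p−1)(q−1) = 226·312 = 70512.
Need d with 5·d ≡ 1 (mod 70512). Apply the extended Euclidean algorithm:
70512 = 14102*5 + 2
5 = 2*2 + 1
2 = 2*1 + 0
Back-substitute:
1 = 5 − 2·2
1 = −2·70512 + 28205·5
So 5·28205 ≡ 1 (mod 70512), hence d = 28205.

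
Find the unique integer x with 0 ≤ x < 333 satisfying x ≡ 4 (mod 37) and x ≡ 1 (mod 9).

Write x = 4 + 37·k. Then 37·k ≡ 1 − 4 ≡ 6 (mod 9).
Need 37⁻¹ mod 9. Extended Euclid on (9, 1):
9 = 9×1 + 0
37⁻¹ ≡ 1 (mod 9), so k ≡ 1·6 ≡ 6 (mod 9).
x = 4 + 37·6 = 226.

226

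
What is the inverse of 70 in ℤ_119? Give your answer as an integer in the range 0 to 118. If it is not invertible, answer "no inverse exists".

Euclidean algorithm on 119, 70:
119 = 1*70 + 49
70 = 1*49 + 21
49 = 2*21 + 7
21 = 3*7 + 0
The gcd is 7, not 1, hence no inverse exists.

no inverse exists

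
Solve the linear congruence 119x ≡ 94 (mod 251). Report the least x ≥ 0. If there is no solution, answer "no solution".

First find gcd(119, 251):
251 = 2·119 + 13
119 = 9·13 + 2
13 = 6·2 + 1
2 = 2·1 + 0
gcd = 1, so a unique solution mod 251 exists.
Back-substitute for the Bézout coefficients:
1 = 13 − 6·2
1 = −6·119 + 55·13
1 = 55·251 − 116·119
So 119·(-116) ≡ 1 (mod 251), giving 119⁻¹ ≡ 135.
x ≡ 119⁻¹·94 ≡ 135·94 ≡ 140 (mod 251).

140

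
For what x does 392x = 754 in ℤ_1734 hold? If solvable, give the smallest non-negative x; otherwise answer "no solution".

431

First find gcd(392, 1734):
1734 = 4*392 + 166
392 = 2*166 + 60
166 = 2*60 + 46
60 = 1*46 + 14
46 = 3*14 + 4
14 = 3*4 + 2
4 = 2*2 + 0
gcd = 2 and 2 | 754, so solutions exist. Divide through by 2: 196x ≡ 377 (mod 867).
Now find 196⁻¹ mod 867:
867 = 4·196 + 83
196 = 2·83 + 30
83 = 2·30 + 23
30 = 1·23 + 7
23 = 3·7 + 2
7 = 3·2 + 1
2 = 2·1 + 0
Back-substitute:
1 = 7 − 3·2
1 = −3·23 + 10·7
1 = 10·30 − 13·23
1 = −13·83 + 36·30
1 = 36·196 − 85·83
1 = −85·867 + 376·196
So 196⁻¹ ≡ 376 (mod 867).
Then x ≡ 376·377 ≡ 431 (mod 867); the smallest non-negative solution is x = 431.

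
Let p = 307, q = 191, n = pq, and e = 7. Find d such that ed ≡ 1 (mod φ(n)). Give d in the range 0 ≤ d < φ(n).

33223

φ(n) = (p−1)(q−1) = 306·190 = 58140.
Need d with 7·d ≡ 1 (mod 58140). Apply the extended Euclidean algorithm:
58140 = 8305×7 + 5
7 = 1×5 + 2
5 = 2×2 + 1
2 = 2×1 + 0
Back-substitute:
1 = 5 − 2·2
1 = −2·7 + 3·5
1 = 3·58140 − 24917·7
So 7·(-24917) ≡ 1 (mod 58140), hence d ≡ -24917 ≡ 33223 (mod 58140).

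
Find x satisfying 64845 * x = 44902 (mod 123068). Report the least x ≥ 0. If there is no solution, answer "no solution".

First find gcd(64845, 123068):
123068 = 1·64845 + 58223
64845 = 1·58223 + 6622
58223 = 8·6622 + 5247
6622 = 1·5247 + 1375
5247 = 3·1375 + 1122
1375 = 1·1122 + 253
1122 = 4·253 + 110
253 = 2·110 + 33
110 = 3·33 + 11
33 = 3·11 + 0
gcd = 11 and 11 | 44902, so solutions exist. Divide through by 11: 5895x ≡ 4082 (mod 11188).
Now find 5895⁻¹ mod 11188:
11188 = 1*5895 + 5293
5895 = 1*5293 + 602
5293 = 8*602 + 477
602 = 1*477 + 125
477 = 3*125 + 102
125 = 1*102 + 23
102 = 4*23 + 10
23 = 2*10 + 3
10 = 3*3 + 1
3 = 3*1 + 0
Back-substitute:
1 = 10 − 3·3
1 = −3·23 + 7·10
1 = 7·102 − 31·23
1 = −31·125 + 38·102
1 = 38·477 − 145·125
1 = −145·602 + 183·477
1 = 183·5293 − 1609·602
1 = −1609·5895 + 1792·5293
1 = 1792·11188 − 3401·5895
So 5895·(-3401) ≡ 1 (mod 11188), i.e. 5895⁻¹ ≡ 7787.
Then x ≡ 7787·4082 ≡ 1426 (mod 11188); the smallest non-negative solution is x = 1426.

1426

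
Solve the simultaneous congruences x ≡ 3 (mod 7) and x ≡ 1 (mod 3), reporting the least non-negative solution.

10

Write x = 3 + 7·k. Then 7·k ≡ 1 − 3 ≡ 1 (mod 3).
Need 7⁻¹ mod 3. Extended Euclid on (3, 1):
3 = 3*1 + 0
7⁻¹ ≡ 1 (mod 3), so k ≡ 1·1 ≡ 1 (mod 3).
x = 3 + 7·1 = 10.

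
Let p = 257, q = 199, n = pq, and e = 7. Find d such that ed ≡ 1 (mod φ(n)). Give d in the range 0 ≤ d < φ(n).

φ(n) = (p−1)(q−1) = 256·198 = 50688.
Need d with 7·d ≡ 1 (mod 50688). Apply the extended Euclidean algorithm:
50688 = 7241·7 + 1
7 = 7·1 + 0
Back-substitute:
1 = 50688 − 7241·7
So 7·(-7241) ≡ 1 (mod 50688), hence d ≡ -7241 ≡ 43447 (mod 50688).

43447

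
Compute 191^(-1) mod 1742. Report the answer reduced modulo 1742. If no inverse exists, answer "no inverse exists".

Apply the Euclidean algorithm to 1742 and 191:
1742 = 9*191 + 23
191 = 8*23 + 7
23 = 3*7 + 2
7 = 3*2 + 1
2 = 2*1 + 0
gcd = 1, so the inverse exists. Back-substitute:
1 = 7 − 3·2
1 = −3·23 + 10·7
1 = 10·191 − 83·23
1 = −83·1742 + 757·191
So 191·757 ≡ 1 (mod 1742).

757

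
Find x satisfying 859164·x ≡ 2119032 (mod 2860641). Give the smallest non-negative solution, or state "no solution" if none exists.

377535

First find gcd(859164, 2860641):
2860641 = 3×859164 + 283149
859164 = 3×283149 + 9717
283149 = 29×9717 + 1356
9717 = 7×1356 + 225
1356 = 6×225 + 6
225 = 37×6 + 3
6 = 2×3 + 0
gcd = 3 and 3 | 2119032, so solutions exist. Divide through by 3: 286388x ≡ 706344 (mod 953547).
Now find 286388⁻¹ mod 953547:
953547 = 3*286388 + 94383
286388 = 3*94383 + 3239
94383 = 29*3239 + 452
3239 = 7*452 + 75
452 = 6*75 + 2
75 = 37*2 + 1
2 = 2*1 + 0
Back-substitute:
1 = 75 − 37·2
1 = −37·452 + 223·75
1 = 223·3239 − 1598·452
1 = −1598·94383 + 46565·3239
1 = 46565·286388 − 141293·94383
1 = −141293·953547 + 470444·286388
So 286388⁻¹ ≡ 470444 (mod 953547).
Then x ≡ 470444·706344 ≡ 377535 (mod 953547); the smallest non-negative solution is x = 377535.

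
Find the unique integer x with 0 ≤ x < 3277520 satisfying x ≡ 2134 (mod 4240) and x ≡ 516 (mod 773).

2308694

Write x = 2134 + 4240·k. Then 4240·k ≡ 516 − 2134 ≡ 701 (mod 773).
Need 4240⁻¹ mod 773. Extended Euclid on (773, 375):
773 = 2·375 + 23
375 = 16·23 + 7
23 = 3·7 + 2
7 = 3·2 + 1
2 = 2·1 + 0
Back-substitute:
1 = 7 − 3·2
1 = −3·23 + 10·7
1 = 10·375 − 163·23
1 = −163·773 + 336·375
4240⁻¹ ≡ 336 (mod 773), so k ≡ 336·701 ≡ 544 (mod 773).
x = 2134 + 4240·544 = 2308694.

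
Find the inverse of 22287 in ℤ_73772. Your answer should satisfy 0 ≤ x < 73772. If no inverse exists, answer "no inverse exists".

9447

Extended Euclidean algorithm:
73772 = 3×22287 + 6911
22287 = 3×6911 + 1554
6911 = 4×1554 + 695
1554 = 2×695 + 164
695 = 4×164 + 39
164 = 4×39 + 8
39 = 4×8 + 7
8 = 1×7 + 1
7 = 7×1 + 0
Since gcd(22287, 73772) = 1, back-substitute to write 1 as a combination:
1 = 8 − 7
1 = −39 + 5·8
1 = 5·164 − 21·39
1 = −21·695 + 89·164
1 = 89·1554 − 199·695
1 = −199·6911 + 885·1554
1 = 885·22287 − 2854·6911
1 = −2854·73772 + 9447·22287
So 22287·9447 ≡ 1 (mod 73772).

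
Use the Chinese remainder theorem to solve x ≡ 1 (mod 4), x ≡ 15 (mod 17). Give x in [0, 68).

49

Write x = 1 + 4·k. Then 4·k ≡ 15 − 1 ≡ 14 (mod 17).
Need 4⁻¹ mod 17. Extended Euclid on (17, 4):
17 = 4×4 + 1
4 = 4×1 + 0
Back-substitute:
1 = 17 − 4·4
4⁻¹ ≡ 13 (mod 17), so k ≡ 13·14 ≡ 12 (mod 17).
x = 1 + 4·12 = 49.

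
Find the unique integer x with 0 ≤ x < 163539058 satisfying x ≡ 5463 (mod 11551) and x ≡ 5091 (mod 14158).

44985057

Write x = 5463 + 11551·k. Then 11551·k ≡ 5091 − 5463 ≡ 13786 (mod 14158).
Need 11551⁻¹ mod 14158. Extended Euclid on (14158, 11551):
14158 = 1*11551 + 2607
11551 = 4*2607 + 1123
2607 = 2*1123 + 361
1123 = 3*361 + 40
361 = 9*40 + 1
40 = 40*1 + 0
Back-substitute:
1 = 361 − 9·40
1 = −9·1123 + 28·361
1 = 28·2607 − 65·1123
1 = −65·11551 + 288·2607
1 = 288·14158 − 353·11551
11551⁻¹ ≡ 13805 (mod 14158), so k ≡ 13805·13786 ≡ 3894 (mod 14158).
x = 5463 + 11551·3894 = 44985057.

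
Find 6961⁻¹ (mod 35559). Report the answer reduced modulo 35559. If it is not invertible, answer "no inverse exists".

Extended Euclidean algorithm:
35559 = 5*6961 + 754
6961 = 9*754 + 175
754 = 4*175 + 54
175 = 3*54 + 13
54 = 4*13 + 2
13 = 6*2 + 1
2 = 2*1 + 0
Since gcd(6961, 35559) = 1, back-substitute to write 1 as a combination:
1 = 13 − 6·2
1 = −6·54 + 25·13
1 = 25·175 − 81·54
1 = −81·754 + 349·175
1 = 349·6961 − 3222·754
1 = −3222·35559 + 16459·6961
So 6961·16459 ≡ 1 (mod 35559).

16459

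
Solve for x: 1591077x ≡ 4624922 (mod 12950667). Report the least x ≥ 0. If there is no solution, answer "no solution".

no solution

gcd(1591077, 12950667):
12950667 = 8×1591077 + 222051
1591077 = 7×222051 + 36720
222051 = 6×36720 + 1731
36720 = 21×1731 + 369
1731 = 4×369 + 255
369 = 1×255 + 114
255 = 2×114 + 27
114 = 4×27 + 6
27 = 4×6 + 3
6 = 2×3 + 0
gcd = 3, but 3 ∤ 4624922, so the congruence has no solution.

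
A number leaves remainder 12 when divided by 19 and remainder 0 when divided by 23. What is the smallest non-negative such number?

69

Write x = 12 + 19·k. Then 19·k ≡ 0 − 12 ≡ 11 (mod 23).
Need 19⁻¹ mod 23. Extended Euclid on (23, 19):
23 = 1·19 + 4
19 = 4·4 + 3
4 = 1·3 + 1
3 = 3·1 + 0
Back-substitute:
1 = 4 − 3
1 = −19 + 5·4
1 = 5·23 − 6·19
19⁻¹ ≡ 17 (mod 23), so k ≡ 17·11 ≡ 3 (mod 23).
x = 12 + 19·3 = 69.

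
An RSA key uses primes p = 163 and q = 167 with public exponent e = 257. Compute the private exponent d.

φ(n) = (p−1)(q−1) = 162·166 = 26892.
Need d with 257·d ≡ 1 (mod 26892). Apply the extended Euclidean algorithm:
26892 = 104×257 + 164
257 = 1×164 + 93
164 = 1×93 + 71
93 = 1×71 + 22
71 = 3×22 + 5
22 = 4×5 + 2
5 = 2×2 + 1
2 = 2×1 + 0
Back-substitute:
1 = 5 − 2·2
1 = −2·22 + 9·5
1 = 9·71 − 29·22
1 = −29·93 + 38·71
1 = 38·164 − 67·93
1 = −67·257 + 105·164
1 = 105·26892 − 10987·257
So 257·(-10987) ≡ 1 (mod 26892), hence d ≡ -10987 ≡ 15905 (mod 26892).

15905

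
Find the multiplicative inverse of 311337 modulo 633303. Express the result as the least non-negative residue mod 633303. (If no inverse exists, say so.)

no inverse exists

Compute gcd(311337, 633303):
633303 = 2*311337 + 10629
311337 = 29*10629 + 3096
10629 = 3*3096 + 1341
3096 = 2*1341 + 414
1341 = 3*414 + 99
414 = 4*99 + 18
99 = 5*18 + 9
18 = 2*9 + 0
gcd(311337, 633303) = 9 ≠ 1, so 311337 has no multiplicative inverse modulo 633303.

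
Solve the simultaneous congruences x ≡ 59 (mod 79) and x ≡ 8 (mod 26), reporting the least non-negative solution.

Write x = 59 + 79·k. Then 79·k ≡ 8 − 59 ≡ 1 (mod 26).
Need 79⁻¹ mod 26. Extended Euclid on (26, 1):
26 = 26×1 + 0
79⁻¹ ≡ 1 (mod 26), so k ≡ 1·1 ≡ 1 (mod 26).
x = 59 + 79·1 = 138.

138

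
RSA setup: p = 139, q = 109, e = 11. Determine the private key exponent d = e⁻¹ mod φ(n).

1355

φ(n) = (p−1)(q−1) = 138·108 = 14904.
Need d with 11·d ≡ 1 (mod 14904). Apply the extended Euclidean algorithm:
14904 = 1354·11 + 10
11 = 1·10 + 1
10 = 10·1 + 0
Back-substitute:
1 = 11 − 10
1 = −14904 + 1355·11
So 11·1355 ≡ 1 (mod 14904), hence d = 1355.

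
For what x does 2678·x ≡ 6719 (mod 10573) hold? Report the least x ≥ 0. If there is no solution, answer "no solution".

First find gcd(2678, 10573):
10573 = 3×2678 + 2539
2678 = 1×2539 + 139
2539 = 18×139 + 37
139 = 3×37 + 28
37 = 1×28 + 9
28 = 3×9 + 1
9 = 9×1 + 0
gcd = 1, so a unique solution mod 10573 exists.
Back-substitute for the Bézout coefficients:
1 = 28 − 3·9
1 = −3·37 + 4·28
1 = 4·139 − 15·37
1 = −15·2539 + 274·139
1 = 274·2678 − 289·2539
1 = −289·10573 + 1141·2678
So 2678·(1141) ≡ 1 (mod 10573), giving 2678⁻¹ ≡ 1141.
x ≡ 2678⁻¹·6719 ≡ 1141·6719 ≡ 954 (mod 10573).

954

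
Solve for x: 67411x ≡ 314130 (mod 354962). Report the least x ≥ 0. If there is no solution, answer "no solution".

336142

First find gcd(67411, 354962):
354962 = 5·67411 + 17907
67411 = 3·17907 + 13690
17907 = 1·13690 + 4217
13690 = 3·4217 + 1039
4217 = 4·1039 + 61
1039 = 17·61 + 2
61 = 30·2 + 1
2 = 2·1 + 0
gcd = 1, so a unique solution mod 354962 exists.
Back-substitute for the Bézout coefficients:
1 = 61 − 30·2
1 = −30·1039 + 511·61
1 = 511·4217 − 2074·1039
1 = −2074·13690 + 6733·4217
1 = 6733·17907 − 8807·13690
1 = −8807·67411 + 33154·17907
1 = 33154·354962 − 174577·67411
So 67411·(-174577) ≡ 1 (mod 354962), giving 67411⁻¹ ≡ 180385.
x ≡ 67411⁻¹·314130 ≡ 180385·314130 ≡ 336142 (mod 354962).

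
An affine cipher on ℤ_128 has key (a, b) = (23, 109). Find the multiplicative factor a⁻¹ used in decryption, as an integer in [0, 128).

39

gcd(128, 23) by repeated division:
128 = 5×23 + 13
23 = 1×13 + 10
13 = 1×10 + 3
10 = 3×3 + 1
3 = 3×1 + 0
Since gcd(23, 128) = 1, back-substitute to write 1 as a combination:
1 = 10 − 3·3
1 = −3·13 + 4·10
1 = 4·23 − 7·13
1 = −7·128 + 39·23
So 23·39 ≡ 1 (mod 128).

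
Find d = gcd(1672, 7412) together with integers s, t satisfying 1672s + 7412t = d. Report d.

Euclidean algorithm:
7412 = 4·1672 + 724
1672 = 2·724 + 224
724 = 3·224 + 52
224 = 4·52 + 16
52 = 3·16 + 4
16 = 4·4 + 0
gcd(1672, 7412) = 4.
Express as a combination:
4 = 52 − 3·16
4 = −3·224 + 13·52
4 = 13·724 − 42·224
4 = −42·1672 + 97·724
4 = 97·7412 − 430·1672
So 4 = (97)·7412 + (-430)·1672.

4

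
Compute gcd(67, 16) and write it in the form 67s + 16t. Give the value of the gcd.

1

Euclidean algorithm:
67 = 4×16 + 3
16 = 5×3 + 1
3 = 3×1 + 0
gcd(67, 16) = 1.
Back-substituting:
1 = 16 − 5·3
1 = −5·67 + 21·16
So 1 = (-5)·67 + (21)·16.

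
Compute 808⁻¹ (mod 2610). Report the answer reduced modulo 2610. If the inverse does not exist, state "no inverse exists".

Compute gcd(808, 2610):
2610 = 3·808 + 186
808 = 4·186 + 64
186 = 2·64 + 58
64 = 1·58 + 6
58 = 9·6 + 4
6 = 1·4 + 2
4 = 2·2 + 0
The gcd is 2, not 1, hence no inverse exists.

no inverse exists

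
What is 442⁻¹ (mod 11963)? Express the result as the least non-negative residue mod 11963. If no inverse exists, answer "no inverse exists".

10312

gcd(11963, 442) by repeated division:
11963 = 27·442 + 29
442 = 15·29 + 7
29 = 4·7 + 1
7 = 7·1 + 0
Since gcd(442, 11963) = 1, back-substitute to write 1 as a combination:
1 = 29 − 4·7
1 = −4·442 + 61·29
1 = 61·11963 − 1651·442
So 442·(-1651) ≡ 1 (mod 11963), and -1651 ≡ 10312 (mod 11963).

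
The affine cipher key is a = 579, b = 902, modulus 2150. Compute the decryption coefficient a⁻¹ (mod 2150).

Apply the Euclidean algorithm to 2150 and 579:
2150 = 3×579 + 413
579 = 1×413 + 166
413 = 2×166 + 81
166 = 2×81 + 4
81 = 20×4 + 1
4 = 4×1 + 0
Since gcd(579, 2150) = 1, back-substitute to write 1 as a combination:
1 = 81 − 20·4
1 = −20·166 + 41·81
1 = 41·413 − 102·166
1 = −102·579 + 143·413
1 = 143·2150 − 531·579
So 579·(-531) ≡ 1 (mod 2150), and -531 ≡ 1619 (mod 2150).

1619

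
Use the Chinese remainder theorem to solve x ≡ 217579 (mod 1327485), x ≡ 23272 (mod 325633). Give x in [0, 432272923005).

48911402404

Write x = 217579 + 1327485·k. Then 1327485·k ≡ 23272 − 217579 ≡ 131326 (mod 325633).
Need 1327485⁻¹ mod 325633. Extended Euclid on (325633, 24953):
325633 = 13*24953 + 1244
24953 = 20*1244 + 73
1244 = 17*73 + 3
73 = 24*3 + 1
3 = 3*1 + 0
Back-substitute:
1 = 73 − 24·3
1 = −24·1244 + 409·73
1 = 409·24953 − 8204·1244
1 = −8204·325633 + 107061·24953
1327485⁻¹ ≡ 107061 (mod 325633), so k ≡ 107061·131326 ≡ 36845 (mod 325633).
x = 217579 + 1327485·36845 = 48911402404.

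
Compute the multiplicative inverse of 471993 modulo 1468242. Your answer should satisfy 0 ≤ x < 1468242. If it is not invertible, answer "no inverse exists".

Compute gcd(471993, 1468242):
1468242 = 3·471993 + 52263
471993 = 9·52263 + 1626
52263 = 32·1626 + 231
1626 = 7·231 + 9
231 = 25·9 + 6
9 = 1·6 + 3
6 = 2·3 + 0
The gcd is 3, not 1, hence no inverse exists.

no inverse exists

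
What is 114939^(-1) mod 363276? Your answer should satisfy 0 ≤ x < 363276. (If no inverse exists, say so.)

Euclidean algorithm on 363276, 114939:
363276 = 3×114939 + 18459
114939 = 6×18459 + 4185
18459 = 4×4185 + 1719
4185 = 2×1719 + 747
1719 = 2×747 + 225
747 = 3×225 + 72
225 = 3×72 + 9
72 = 8×9 + 0
Since gcd = 9 > 1, 114939 is not a unit mod 363276.

no inverse exists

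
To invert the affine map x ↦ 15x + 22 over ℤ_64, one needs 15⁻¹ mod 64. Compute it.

47

Run Euclid on (64, 15):
64 = 4*15 + 4
15 = 3*4 + 3
4 = 1*3 + 1
3 = 3*1 + 0
gcd = 1, so the inverse exists. Back-substitute:
1 = 4 − 3
1 = −15 + 4·4
1 = 4·64 − 17·15
Thus 15·(-17) ≡ 1 (mod 64); reducing, -17 mod 64 = 47.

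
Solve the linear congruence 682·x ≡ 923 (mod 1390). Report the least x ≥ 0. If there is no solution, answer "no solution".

no solution

gcd(682, 1390):
1390 = 2*682 + 26
682 = 26*26 + 6
26 = 4*6 + 2
6 = 3*2 + 0
gcd = 2, but 2 ∤ 923, so the congruence has no solution.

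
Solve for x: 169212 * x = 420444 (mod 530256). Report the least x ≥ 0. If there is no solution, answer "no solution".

8313

First find gcd(169212, 530256):
530256 = 3×169212 + 22620
169212 = 7×22620 + 10872
22620 = 2×10872 + 876
10872 = 12×876 + 360
876 = 2×360 + 156
360 = 2×156 + 48
156 = 3×48 + 12
48 = 4×12 + 0
gcd = 12 and 12 | 420444, so solutions exist. Divide through by 12: 14101x ≡ 35037 (mod 44188).
Now find 14101⁻¹ mod 44188:
44188 = 3·14101 + 1885
14101 = 7·1885 + 906
1885 = 2·906 + 73
906 = 12·73 + 30
73 = 2·30 + 13
30 = 2·13 + 4
13 = 3·4 + 1
4 = 4·1 + 0
Back-substitute:
1 = 13 − 3·4
1 = −3·30 + 7·13
1 = 7·73 − 17·30
1 = −17·906 + 211·73
1 = 211·1885 − 439·906
1 = −439·14101 + 3284·1885
1 = 3284·44188 − 10291·14101
So 14101·(-10291) ≡ 1 (mod 44188), i.e. 14101⁻¹ ≡ 33897.
Then x ≡ 33897·35037 ≡ 8313 (mod 44188); the smallest non-negative solution is x = 8313.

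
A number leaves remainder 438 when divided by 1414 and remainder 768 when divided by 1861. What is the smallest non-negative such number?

Write x = 438 + 1414·k. Then 1414·k ≡ 768 − 438 ≡ 330 (mod 1861).
Need 1414⁻¹ mod 1861. Extended Euclid on (1861, 1414):
1861 = 1*1414 + 447
1414 = 3*447 + 73
447 = 6*73 + 9
73 = 8*9 + 1
9 = 9*1 + 0
Back-substitute:
1 = 73 − 8·9
1 = −8·447 + 49·73
1 = 49·1414 − 155·447
1 = −155·1861 + 204·1414
1414⁻¹ ≡ 204 (mod 1861), so k ≡ 204·330 ≡ 324 (mod 1861).
x = 438 + 1414·324 = 458574.

458574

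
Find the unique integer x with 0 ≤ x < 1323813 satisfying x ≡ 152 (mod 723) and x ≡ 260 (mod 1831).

329840

Write x = 152 + 723·k. Then 723·k ≡ 260 − 152 ≡ 108 (mod 1831).
Need 723⁻¹ mod 1831. Extended Euclid on (1831, 723):
1831 = 2×723 + 385
723 = 1×385 + 338
385 = 1×338 + 47
338 = 7×47 + 9
47 = 5×9 + 2
9 = 4×2 + 1
2 = 2×1 + 0
Back-substitute:
1 = 9 − 4·2
1 = −4·47 + 21·9
1 = 21·338 − 151·47
1 = −151·385 + 172·338
1 = 172·723 − 323·385
1 = −323·1831 + 818·723
723⁻¹ ≡ 818 (mod 1831), so k ≡ 818·108 ≡ 456 (mod 1831).
x = 152 + 723·456 = 329840.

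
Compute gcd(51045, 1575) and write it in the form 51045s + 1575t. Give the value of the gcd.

Repeated division:
51045 = 32*1575 + 645
1575 = 2*645 + 285
645 = 2*285 + 75
285 = 3*75 + 60
75 = 1*60 + 15
60 = 4*15 + 0
gcd(51045, 1575) = 15.
Working backward:
15 = 75 − 60
15 = −285 + 4·75
15 = 4·645 − 9·285
15 = −9·1575 + 22·645
15 = 22·51045 − 713·1575
So 15 = (22)·51045 + (-713)·1575.

15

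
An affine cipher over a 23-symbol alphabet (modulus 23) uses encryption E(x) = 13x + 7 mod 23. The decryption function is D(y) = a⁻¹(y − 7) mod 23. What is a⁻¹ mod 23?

gcd(23, 13) by repeated division:
23 = 1*13 + 10
13 = 1*10 + 3
10 = 3*3 + 1
3 = 3*1 + 0
Since gcd(13, 23) = 1, back-substitute to write 1 as a combination:
1 = 10 − 3·3
1 = −3·13 + 4·10
1 = 4·23 − 7·13
Hence 13⁻¹ ≡ -7 ≡ 16 (mod 23).

16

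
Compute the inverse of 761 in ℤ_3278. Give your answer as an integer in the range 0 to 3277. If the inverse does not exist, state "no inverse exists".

1667

Run Euclid on (3278, 761):
3278 = 4·761 + 234
761 = 3·234 + 59
234 = 3·59 + 57
59 = 1·57 + 2
57 = 28·2 + 1
2 = 2·1 + 0
Since gcd(761, 3278) = 1, back-substitute to write 1 as a combination:
1 = 57 − 28·2
1 = −28·59 + 29·57
1 = 29·234 − 115·59
1 = −115·761 + 374·234
1 = 374·3278 − 1611·761
Hence 761⁻¹ ≡ -1611 ≡ 1667 (mod 3278).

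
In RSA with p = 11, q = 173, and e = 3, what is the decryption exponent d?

1147

φ(n) = (p−1)(q−1) = 10·172 = 1720.
Need d with 3·d ≡ 1 (mod 1720). Apply the extended Euclidean algorithm:
1720 = 573×3 + 1
3 = 3×1 + 0
Back-substitute:
1 = 1720 − 573·3
So 3·(-573) ≡ 1 (mod 1720), hence d ≡ -573 ≡ 1147 (mod 1720).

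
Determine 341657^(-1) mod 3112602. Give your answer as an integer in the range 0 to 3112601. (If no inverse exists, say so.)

3009947

Apply the Euclidean algorithm to 3112602 and 341657:
3112602 = 9*341657 + 37689
341657 = 9*37689 + 2456
37689 = 15*2456 + 849
2456 = 2*849 + 758
849 = 1*758 + 91
758 = 8*91 + 30
91 = 3*30 + 1
30 = 30*1 + 0
Since gcd(341657, 3112602) = 1, back-substitute to write 1 as a combination:
1 = 91 − 3·30
1 = −3·758 + 25·91
1 = 25·849 − 28·758
1 = −28·2456 + 81·849
1 = 81·37689 − 1243·2456
1 = −1243·341657 + 11268·37689
1 = 11268·3112602 − 102655·341657
Thus 341657·(-102655) ≡ 1 (mod 3112602); reducing, -102655 mod 3112602 = 3009947.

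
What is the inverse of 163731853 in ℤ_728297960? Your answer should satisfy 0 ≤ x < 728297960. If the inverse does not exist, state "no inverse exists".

708194317

gcd(728297960, 163731853) by repeated division:
728297960 = 4*163731853 + 73370548
163731853 = 2*73370548 + 16990757
73370548 = 4*16990757 + 5407520
16990757 = 3*5407520 + 768197
5407520 = 7*768197 + 30141
768197 = 25*30141 + 14672
30141 = 2*14672 + 797
14672 = 18*797 + 326
797 = 2*326 + 145
326 = 2*145 + 36
145 = 4*36 + 1
36 = 36*1 + 0
Since gcd(163731853, 728297960) = 1, back-substitute to write 1 as a combination:
1 = 145 − 4·36
1 = −4·326 + 9·145
1 = 9·797 − 22·326
1 = −22·14672 + 405·797
1 = 405·30141 − 832·14672
1 = −832·768197 + 21205·30141
1 = 21205·5407520 − 149267·768197
1 = −149267·16990757 + 469006·5407520
1 = 469006·73370548 − 2025291·16990757
1 = −2025291·163731853 + 4519588·73370548
1 = 4519588·728297960 − 20103643·163731853
So 163731853·(-20103643) ≡ 1 (mod 728297960), and -20103643 ≡ 708194317 (mod 728297960).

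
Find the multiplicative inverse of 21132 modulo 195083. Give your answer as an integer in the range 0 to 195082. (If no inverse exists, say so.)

64483

gcd(195083, 21132) by repeated division:
195083 = 9*21132 + 4895
21132 = 4*4895 + 1552
4895 = 3*1552 + 239
1552 = 6*239 + 118
239 = 2*118 + 3
118 = 39*3 + 1
3 = 3*1 + 0
The gcd is 1. Working backward:
1 = 118 − 39·3
1 = −39·239 + 79·118
1 = 79·1552 − 513·239
1 = −513·4895 + 1618·1552
1 = 1618·21132 − 6985·4895
1 = −6985·195083 + 64483·21132
So 21132·64483 ≡ 1 (mod 195083).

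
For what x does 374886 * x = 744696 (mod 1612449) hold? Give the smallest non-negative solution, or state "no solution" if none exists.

First find gcd(374886, 1612449):
1612449 = 4×374886 + 112905
374886 = 3×112905 + 36171
112905 = 3×36171 + 4392
36171 = 8×4392 + 1035
4392 = 4×1035 + 252
1035 = 4×252 + 27
252 = 9×27 + 9
27 = 3×9 + 0
gcd = 9 and 9 | 744696, so solutions exist. Divide through by 9: 41654x ≡ 82744 (mod 179161).
Now find 41654⁻¹ mod 179161:
179161 = 4*41654 + 12545
41654 = 3*12545 + 4019
12545 = 3*4019 + 488
4019 = 8*488 + 115
488 = 4*115 + 28
115 = 4*28 + 3
28 = 9*3 + 1
3 = 3*1 + 0
Back-substitute:
1 = 28 − 9·3
1 = −9·115 + 37·28
1 = 37·488 − 157·115
1 = −157·4019 + 1293·488
1 = 1293·12545 − 4036·4019
1 = −4036·41654 + 13401·12545
1 = 13401·179161 − 57640·41654
So 41654·(-57640) ≡ 1 (mod 179161), i.e. 41654⁻¹ ≡ 121521.
Then x ≡ 121521·82744 ≡ 80821 (mod 179161); the smallest non-negative solution is x = 80821.

80821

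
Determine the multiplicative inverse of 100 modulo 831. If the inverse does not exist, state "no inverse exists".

gcd(831, 100) by repeated division:
831 = 8×100 + 31
100 = 3×31 + 7
31 = 4×7 + 3
7 = 2×3 + 1
3 = 3×1 + 0
The gcd is 1. Working backward:
1 = 7 − 2·3
1 = −2·31 + 9·7
1 = 9·100 − 29·31
1 = −29·831 + 241·100
So 100·241 ≡ 1 (mod 831).

241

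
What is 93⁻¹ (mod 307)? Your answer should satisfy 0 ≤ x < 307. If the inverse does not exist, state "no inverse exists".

274

Apply the Euclidean algorithm to 307 and 93:
307 = 3×93 + 28
93 = 3×28 + 9
28 = 3×9 + 1
9 = 9×1 + 0
The gcd is 1. Working backward:
1 = 28 − 3·9
1 = −3·93 + 10·28
1 = 10·307 − 33·93
Hence 93⁻¹ ≡ -33 ≡ 274 (mod 307).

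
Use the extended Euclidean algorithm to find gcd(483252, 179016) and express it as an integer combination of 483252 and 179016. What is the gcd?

Euclidean algorithm:
483252 = 2*179016 + 125220
179016 = 1*125220 + 53796
125220 = 2*53796 + 17628
53796 = 3*17628 + 912
17628 = 19*912 + 300
912 = 3*300 + 12
300 = 25*12 + 0
gcd(483252, 179016) = 12.
Express as a combination:
12 = 912 − 3·300
12 = −3·17628 + 58·912
12 = 58·53796 − 177·17628
12 = −177·125220 + 412·53796
12 = 412·179016 − 589·125220
12 = −589·483252 + 1590·179016
So 12 = (-589)·483252 + (1590)·179016.

12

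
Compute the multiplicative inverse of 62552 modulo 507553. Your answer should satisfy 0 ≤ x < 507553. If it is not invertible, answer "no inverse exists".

Apply the Euclidean algorithm to 507553 and 62552:
507553 = 8·62552 + 7137
62552 = 8·7137 + 5456
7137 = 1·5456 + 1681
5456 = 3·1681 + 413
1681 = 4·413 + 29
413 = 14·29 + 7
29 = 4·7 + 1
7 = 7·1 + 0
gcd = 1, so the inverse exists. Back-substitute:
1 = 29 − 4·7
1 = −4·413 + 57·29
1 = 57·1681 − 232·413
1 = −232·5456 + 753·1681
1 = 753·7137 − 985·5456
1 = −985·62552 + 8633·7137
1 = 8633·507553 − 70049·62552
Thus 62552·(-70049) ≡ 1 (mod 507553); reducing, -70049 mod 507553 = 437504.

437504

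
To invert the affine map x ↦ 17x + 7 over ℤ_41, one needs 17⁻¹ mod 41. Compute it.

29

Apply the Euclidean algorithm to 41 and 17:
41 = 2*17 + 7
17 = 2*7 + 3
7 = 2*3 + 1
3 = 3*1 + 0
Since gcd(17, 41) = 1, back-substitute to write 1 as a combination:
1 = 7 − 2·3
1 = −2·17 + 5·7
1 = 5·41 − 12·17
Thus 17·(-12) ≡ 1 (mod 41); reducing, -12 mod 41 = 29.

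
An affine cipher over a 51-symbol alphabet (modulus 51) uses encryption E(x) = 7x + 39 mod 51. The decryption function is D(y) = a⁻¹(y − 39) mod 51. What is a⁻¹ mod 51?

gcd(51, 7) by repeated division:
51 = 7*7 + 2
7 = 3*2 + 1
2 = 2*1 + 0
The gcd is 1. Working backward:
1 = 7 − 3·2
1 = −3·51 + 22·7
So 7·22 ≡ 1 (mod 51).

22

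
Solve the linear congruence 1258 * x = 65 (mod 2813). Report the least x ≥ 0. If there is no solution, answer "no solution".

1013

First find gcd(1258, 2813):
2813 = 2*1258 + 297
1258 = 4*297 + 70
297 = 4*70 + 17
70 = 4*17 + 2
17 = 8*2 + 1
2 = 2*1 + 0
gcd = 1, so a unique solution mod 2813 exists.
Back-substitute for the Bézout coefficients:
1 = 17 − 8·2
1 = −8·70 + 33·17
1 = 33·297 − 140·70
1 = −140·1258 + 593·297
1 = 593·2813 − 1326·1258
So 1258·(-1326) ≡ 1 (mod 2813), giving 1258⁻¹ ≡ 1487.
x ≡ 1258⁻¹·65 ≡ 1487·65 ≡ 1013 (mod 2813).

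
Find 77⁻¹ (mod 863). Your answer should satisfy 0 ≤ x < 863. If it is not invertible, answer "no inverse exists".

269

Extended Euclidean algorithm:
863 = 11·77 + 16
77 = 4·16 + 13
16 = 1·13 + 3
13 = 4·3 + 1
3 = 3·1 + 0
gcd = 1, so the inverse exists. Back-substitute:
1 = 13 − 4·3
1 = −4·16 + 5·13
1 = 5·77 − 24·16
1 = −24·863 + 269·77
So 77·269 ≡ 1 (mod 863).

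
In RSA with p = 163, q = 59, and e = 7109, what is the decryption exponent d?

φ(n) = (p−1)(q−1) = 162·58 = 9396.
Need d with 7109·d ≡ 1 (mod 9396). Apply the extended Euclidean algorithm:
9396 = 1*7109 + 2287
7109 = 3*2287 + 248
2287 = 9*248 + 55
248 = 4*55 + 28
55 = 1*28 + 27
28 = 1*27 + 1
27 = 27*1 + 0
Back-substitute:
1 = 28 − 27
1 = −55 + 2·28
1 = 2·248 − 9·55
1 = −9·2287 + 83·248
1 = 83·7109 − 258·2287
1 = −258·9396 + 341·7109
So 7109·341 ≡ 1 (mod 9396), hence d = 341.

341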